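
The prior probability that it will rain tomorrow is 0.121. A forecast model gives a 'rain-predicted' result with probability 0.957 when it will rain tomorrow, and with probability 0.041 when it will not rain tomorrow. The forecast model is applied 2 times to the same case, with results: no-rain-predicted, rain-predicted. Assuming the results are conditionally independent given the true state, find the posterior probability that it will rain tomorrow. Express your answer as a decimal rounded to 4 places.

Posterior P(H) ≈ 0.1259

Let H be the event that it will rain tomorrow; start with P(H) = 0.121. P('rain-predicted'|H) = 0.957, P('rain-predicted'|¬H) = 0.041.
Update on result 1 ('no-rain-predicted'): P(H) ← 0.043·0.1210 / (0.043·0.1210 + 0.959·0.8790) = 0.0052030/0.84816 = 0.0061.
Update on result 2 ('rain-predicted'): P(H) ← 0.957·0.0061 / (0.957·0.0061 + 0.041·0.9939) = 0.0058706/0.046619 = 0.1259.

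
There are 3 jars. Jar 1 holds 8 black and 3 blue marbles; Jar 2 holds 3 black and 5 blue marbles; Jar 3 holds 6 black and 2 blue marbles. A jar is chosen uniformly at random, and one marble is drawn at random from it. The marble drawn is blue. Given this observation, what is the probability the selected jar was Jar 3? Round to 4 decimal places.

Posterior probability ≈ 0.2178

Tabulate prior·likelihood by source: [1] prior 0.333333, lik 0.2727, product 0.09091; [2] prior 0.333333, lik 0.625, product 0.2083; [3] prior 0.333333, lik 0.25, product 0.08333.
Normalizing constant = 0.38258; the posterior for Jar 3 is its product over the sum, 0.08333/0.38258 = 0.2178.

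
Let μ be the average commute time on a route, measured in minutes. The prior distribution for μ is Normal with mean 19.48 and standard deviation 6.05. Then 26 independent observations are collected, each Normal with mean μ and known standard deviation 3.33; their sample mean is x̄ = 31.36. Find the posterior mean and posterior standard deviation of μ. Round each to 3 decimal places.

Posterior mean ≈ 31.223; posterior SD ≈ 0.649

Prior precision 1/τ₀² = 1/6.05² = 0.0273205; data precision n/σ² = 26/3.33² = 2.34469.
Posterior precision = 0.0273205 + 2.34469 = 2.37201, giving posterior SD = 1/√2.37201 = 0.649.
Posterior mean = (0.0273205·19.48 + 2.34469·31.36) / 2.37201 = 31.223.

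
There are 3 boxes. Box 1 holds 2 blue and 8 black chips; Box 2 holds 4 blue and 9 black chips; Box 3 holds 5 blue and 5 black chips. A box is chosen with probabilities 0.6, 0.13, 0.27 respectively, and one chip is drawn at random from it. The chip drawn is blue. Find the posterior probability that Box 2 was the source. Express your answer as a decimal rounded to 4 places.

Tabulate prior·likelihood by source: [1] prior 0.6, lik 0.2, product 0.1200; [2] prior 0.13, lik 0.3077, product 0.04000; [3] prior 0.27, lik 0.5, product 0.1350.
Normalizing constant = 0.29500; the posterior for Box 2 is its product over the sum, 0.04000/0.29500 = 0.1356.

Posterior probability ≈ 0.1356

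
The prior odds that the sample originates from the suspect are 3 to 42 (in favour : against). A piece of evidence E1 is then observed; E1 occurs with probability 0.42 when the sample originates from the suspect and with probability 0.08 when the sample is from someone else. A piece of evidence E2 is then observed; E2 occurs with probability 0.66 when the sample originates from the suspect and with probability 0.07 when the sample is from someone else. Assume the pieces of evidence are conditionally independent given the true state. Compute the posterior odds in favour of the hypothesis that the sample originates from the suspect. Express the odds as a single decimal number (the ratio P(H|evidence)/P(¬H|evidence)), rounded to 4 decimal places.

Prior odds = 3/42 = 0.071429. In log-odds, ln(0.071429) = -2.6391.
Add log likelihood ratios: ln(5.2500) + ln(9.4286) = 3.9020.
Posterior log-odds = 1.2629, so posterior odds = exp(1.2629) = 3.5357.

Posterior odds ≈ 3.5357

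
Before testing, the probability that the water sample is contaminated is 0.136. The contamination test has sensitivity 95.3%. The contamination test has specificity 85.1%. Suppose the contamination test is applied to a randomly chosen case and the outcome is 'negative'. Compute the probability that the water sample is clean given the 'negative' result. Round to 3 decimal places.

P(¬H | E) ≈ 0.991

Let H be the event that the water sample is contaminated. P(H) = 0.136, so P(¬H) = 0.864. With E the 'negative' result, P(E|H) = 0.047 and P(E|¬H) = 0.851.
P(E) = 0.047·0.136 + 0.851·0.864 = 0.0063920 + 0.73526 = 0.74166.
By Bayes' theorem, P(H|E) = 0.0063920 / 0.74166 = 0.009. Hence P(¬H|E) = 1 − 0.009 = 0.991.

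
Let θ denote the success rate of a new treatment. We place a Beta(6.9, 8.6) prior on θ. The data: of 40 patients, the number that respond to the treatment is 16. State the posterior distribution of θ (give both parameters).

Observing 16 successes and 24 failures updates Beta(6.9, 8.6) by adding the success and failure counts to the two shape parameters: α = 6.9+16 = 22.9, β = 8.6+24 = 32.6.

Posterior: Beta(22.9, 32.6)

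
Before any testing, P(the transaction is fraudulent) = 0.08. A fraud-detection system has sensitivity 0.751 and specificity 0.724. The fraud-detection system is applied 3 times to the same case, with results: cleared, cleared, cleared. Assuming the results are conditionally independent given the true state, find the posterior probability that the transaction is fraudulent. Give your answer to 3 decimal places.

With H the event that the transaction is fraudulent, the joint likelihood of the observed sequence is P(data|H) = 0.249·0.249·0.249 = 0.015438 and P(data|¬H) = 0.724·0.724·0.724 = 0.37950.
Bayes: P(H|data) = 0.08·0.015438 / (0.08·0.015438 + 0.92·0.37950) = 0.0012351/0.35038 = 0.0035.

Posterior P(H) ≈ 0.004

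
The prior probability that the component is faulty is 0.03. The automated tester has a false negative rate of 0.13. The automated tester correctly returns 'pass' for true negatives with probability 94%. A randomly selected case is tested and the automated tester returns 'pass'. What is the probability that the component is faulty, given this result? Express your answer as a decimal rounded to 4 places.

Write H for 'the component is faulty'. Prior odds H:¬H = 0.03/0.97 = 0.030928. For the 'pass' outcome, the likelihood ratio is 0.13/0.94 = 0.13830.
Posterior odds = 0.030928 × 0.13830 = 0.0042773, so P(H|E) = 0.0042773/(1+0.0042773) = 0.0043.

P(H | E) ≈ 0.0043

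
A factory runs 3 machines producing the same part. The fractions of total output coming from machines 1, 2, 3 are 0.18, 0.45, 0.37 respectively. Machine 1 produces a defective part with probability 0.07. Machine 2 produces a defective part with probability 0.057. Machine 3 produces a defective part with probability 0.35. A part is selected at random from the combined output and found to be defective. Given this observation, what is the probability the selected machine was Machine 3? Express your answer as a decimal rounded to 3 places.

Tabulate prior·likelihood by source: [1] prior 0.18, lik 0.07, product 0.01260; [2] prior 0.45, lik 0.057, product 0.02565; [3] prior 0.37, lik 0.35, product 0.1295.
Normalizing constant = 0.16775; the posterior for Machine 3 is its product over the sum, 0.1295/0.16775 = 0.772.

Posterior probability ≈ 0.772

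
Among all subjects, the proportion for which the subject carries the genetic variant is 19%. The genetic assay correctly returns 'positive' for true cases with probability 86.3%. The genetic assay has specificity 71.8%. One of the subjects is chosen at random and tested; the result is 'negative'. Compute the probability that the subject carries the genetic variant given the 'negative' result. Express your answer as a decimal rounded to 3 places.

Let H be the event that the subject carries the genetic variant. P(H) = 0.19, so P(¬H) = 0.81. With E the 'negative' result, P(E|H) = 0.137 and P(E|¬H) = 0.718.
P(E) = 0.137·0.19 + 0.718·0.81 = 0.026030 + 0.58158 = 0.60761.
By Bayes' theorem, P(H|E) = 0.026030 / 0.60761 = 0.043.

P(H | E) ≈ 0.043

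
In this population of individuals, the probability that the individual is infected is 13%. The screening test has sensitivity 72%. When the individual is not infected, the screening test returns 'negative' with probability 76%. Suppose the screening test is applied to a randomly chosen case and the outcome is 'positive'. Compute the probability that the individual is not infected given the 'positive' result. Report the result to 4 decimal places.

P(¬H | E) ≈ 0.6905

Let H be the event that the individual is infected. P(H) = 0.13, so P(¬H) = 0.87. With E the 'positive' result, P(E|H) = 0.72 and P(E|¬H) = 0.24.
P(E) = 0.72·0.13 + 0.24·0.87 = 0.093600 + 0.20880 = 0.30240.
By Bayes' theorem, P(H|E) = 0.093600 / 0.30240 = 0.3095. Hence P(¬H|E) = 1 − 0.3095 = 0.6905.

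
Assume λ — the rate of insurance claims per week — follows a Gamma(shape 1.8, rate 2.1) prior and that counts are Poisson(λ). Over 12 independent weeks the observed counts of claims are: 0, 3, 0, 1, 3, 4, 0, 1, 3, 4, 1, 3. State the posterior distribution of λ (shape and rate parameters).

Posterior: Gamma(shape=24.8, rate=14.1)

Total count ∑xᵢ = 23 over n = 12 weeks.
Gamma is conjugate to the Poisson likelihood: posterior is Gamma(shape = 1.8+23 = 24.8, rate = 2.1+12 = 14.1).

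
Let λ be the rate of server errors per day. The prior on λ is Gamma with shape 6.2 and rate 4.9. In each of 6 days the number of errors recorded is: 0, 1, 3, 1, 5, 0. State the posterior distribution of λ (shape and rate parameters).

The Poisson likelihood adds the total count to the shape and the number of exposure periods to the rate. Here ∑xᵢ = 10 and n = 6, so shape 6.2→16.2 and rate 4.9→10.9.

Posterior: Gamma(shape=16.2, rate=10.9)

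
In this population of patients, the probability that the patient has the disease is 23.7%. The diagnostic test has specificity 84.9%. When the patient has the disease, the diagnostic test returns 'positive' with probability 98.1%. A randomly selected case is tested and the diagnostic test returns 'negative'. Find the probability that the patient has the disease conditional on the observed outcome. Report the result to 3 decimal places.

Write H for 'the patient has the disease'. Prior odds H:¬H = 0.237/0.763 = 0.31062. For the 'negative' outcome, the likelihood ratio is 0.019/0.849 = 0.022379.
Posterior odds = 0.31062 × 0.022379 = 0.0069514, so P(H|E) = 0.0069514/(1+0.0069514) = 0.007.

P(H | E) ≈ 0.007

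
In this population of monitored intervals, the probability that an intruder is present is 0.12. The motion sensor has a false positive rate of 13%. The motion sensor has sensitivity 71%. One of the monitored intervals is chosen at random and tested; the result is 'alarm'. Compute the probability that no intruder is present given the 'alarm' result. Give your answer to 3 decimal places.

Let H be the event that an intruder is present. P(H) = 0.12, so P(¬H) = 0.88. With E the 'alarm' result, P(E|H) = 0.71 and P(E|¬H) = 0.13.
P(E) = 0.71·0.12 + 0.13·0.88 = 0.085200 + 0.11440 = 0.19960.
By Bayes' theorem, P(H|E) = 0.085200 / 0.19960 = 0.427. Hence P(¬H|E) = 1 − 0.427 = 0.573.

P(¬H | E) ≈ 0.573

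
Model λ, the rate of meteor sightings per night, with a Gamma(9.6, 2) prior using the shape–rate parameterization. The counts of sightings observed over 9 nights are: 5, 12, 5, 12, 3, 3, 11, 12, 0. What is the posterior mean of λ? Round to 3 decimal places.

Posterior mean ≈ 6.600

Total count ∑xᵢ = 63 over n = 9 nights.
Gamma is conjugate to the Poisson likelihood: posterior is Gamma(shape = 9.6+63 = 72.6, rate = 2+9 = 11).
Posterior mean = shape/rate = 72.6/11 = 6.600.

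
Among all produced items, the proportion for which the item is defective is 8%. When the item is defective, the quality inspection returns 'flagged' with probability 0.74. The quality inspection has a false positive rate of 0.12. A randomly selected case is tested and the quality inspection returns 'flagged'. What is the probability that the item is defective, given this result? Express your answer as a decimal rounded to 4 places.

Let H be the event that the item is defective. P(H) = 0.08, so P(¬H) = 0.92. With E the 'flagged' result, P(E|H) = 0.74 and P(E|¬H) = 0.12.
P(E) = 0.74·0.08 + 0.12·0.92 = 0.059200 + 0.11040 = 0.16960.
By Bayes' theorem, P(H|E) = 0.059200 / 0.16960 = 0.3491.

P(H | E) ≈ 0.3491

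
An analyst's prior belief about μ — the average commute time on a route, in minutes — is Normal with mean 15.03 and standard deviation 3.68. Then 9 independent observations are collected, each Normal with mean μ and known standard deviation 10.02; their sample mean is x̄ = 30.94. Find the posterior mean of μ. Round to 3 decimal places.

Posterior mean ≈ 23.754

With known σ, the Normal prior is conjugate. Weight on the data is w = (n/σ²)/(n/σ² + 1/τ₀²) = 0.0896411/(0.0896411+0.0738422) = 0.54832.
Posterior mean = w·x̄ + (1−w)·μ₀ = 0.54832·30.94 + 0.45168·15.03 = 23.754.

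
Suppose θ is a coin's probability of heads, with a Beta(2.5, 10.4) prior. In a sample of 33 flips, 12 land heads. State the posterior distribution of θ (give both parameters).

Observing 12 successes and 21 failures updates Beta(2.5, 10.4) by adding the success and failure counts to the two shape parameters: α = 2.5+12 = 14.5, β = 10.4+21 = 31.4.

Posterior: Beta(14.5, 31.4)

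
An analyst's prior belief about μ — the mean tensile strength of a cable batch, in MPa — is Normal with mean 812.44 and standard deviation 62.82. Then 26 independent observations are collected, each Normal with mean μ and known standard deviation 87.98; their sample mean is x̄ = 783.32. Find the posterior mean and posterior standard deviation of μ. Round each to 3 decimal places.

With known σ, the Normal prior is conjugate. Weight on the data is w = (n/σ²)/(n/σ² + 1/τ₀²) = 0.00335896/(0.00335896+0.00025340) = 0.92985.
Posterior mean = w·x̄ + (1−w)·μ₀ = 0.92985·783.32 + 0.070148·812.44 = 785.363. Posterior variance = 1/(0.00335896+0.00025340) = 276.827, so SD = 16.638.

Posterior mean ≈ 785.363; posterior SD ≈ 16.638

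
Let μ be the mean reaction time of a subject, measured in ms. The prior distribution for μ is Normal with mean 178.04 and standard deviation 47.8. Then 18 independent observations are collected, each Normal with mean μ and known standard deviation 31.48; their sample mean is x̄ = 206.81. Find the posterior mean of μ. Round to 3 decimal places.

Prior precision 1/τ₀² = 1/47.8² = 0.00043767; data precision n/σ² = 18/31.48² = 0.0181636.
Posterior precision = 0.00043767 + 0.0181636 = 0.0186013.
Posterior mean = (0.00043767·178.04 + 0.0181636·206.81) / 0.0186013 = 206.133.

Posterior mean ≈ 206.133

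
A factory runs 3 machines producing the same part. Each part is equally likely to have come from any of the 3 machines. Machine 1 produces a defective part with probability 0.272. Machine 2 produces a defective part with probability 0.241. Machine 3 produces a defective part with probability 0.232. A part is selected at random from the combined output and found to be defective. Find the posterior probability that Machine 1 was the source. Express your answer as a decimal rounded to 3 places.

Posterior probability ≈ 0.365

Tabulate prior·likelihood by source: [1] prior 0.333333, lik 0.272, product 0.09067; [2] prior 0.333333, lik 0.241, product 0.08033; [3] prior 0.333333, lik 0.232, product 0.07733.
Normalizing constant = 0.24833; the posterior for Machine 1 is its product over the sum, 0.09067/0.24833 = 0.365.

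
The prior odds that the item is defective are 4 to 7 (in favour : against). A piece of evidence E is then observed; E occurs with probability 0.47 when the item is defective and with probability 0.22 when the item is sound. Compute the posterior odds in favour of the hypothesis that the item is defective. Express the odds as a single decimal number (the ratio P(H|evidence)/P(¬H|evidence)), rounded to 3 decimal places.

Posterior odds ≈ 1.221

Prior odds = 4/7 = 0.57143. In log-odds, ln(0.57143) = -0.55962.
Add log likelihood ratio: ln(2.1364) = 0.75911.
Posterior log-odds = 0.19949, so posterior odds = exp(0.19949) = 1.2208.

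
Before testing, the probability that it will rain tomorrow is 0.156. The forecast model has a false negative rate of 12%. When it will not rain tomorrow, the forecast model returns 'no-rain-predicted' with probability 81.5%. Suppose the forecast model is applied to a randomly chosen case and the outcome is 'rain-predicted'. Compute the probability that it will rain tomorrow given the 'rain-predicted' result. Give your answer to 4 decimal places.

Write H for 'it will rain tomorrow'. Prior odds H:¬H = 0.156/0.844 = 0.18483. For the 'rain-predicted' outcome, the likelihood ratio is 0.88/0.185 = 4.7568.
Posterior odds = 0.18483 × 4.7568 = 0.87921, so P(H|E) = 0.87921/(1+0.87921) = 0.4679.

P(H | E) ≈ 0.4679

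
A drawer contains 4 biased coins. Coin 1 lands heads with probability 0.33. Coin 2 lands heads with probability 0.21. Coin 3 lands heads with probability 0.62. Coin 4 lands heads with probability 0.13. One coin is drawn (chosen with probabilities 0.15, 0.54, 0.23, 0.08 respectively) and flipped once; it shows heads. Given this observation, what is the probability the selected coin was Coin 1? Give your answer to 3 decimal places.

Posterior probability ≈ 0.157

P(heads|C1) = 0.33; P(heads|C2) = 0.21; P(heads|C3) = 0.62; P(heads|C4) = 0.13.
Prior × likelihood for each source: 0.15·0.33=0.04950, 0.54·0.21=0.1134, 0.23·0.62=0.1426, 0.08·0.13=0.01040. Summing gives P(heads) = 0.31590.
P(Coin 1 | heads) = 0.04950 / 0.31590 = 0.157.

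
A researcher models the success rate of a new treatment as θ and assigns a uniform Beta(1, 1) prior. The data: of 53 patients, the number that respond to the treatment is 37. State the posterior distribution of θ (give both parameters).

Posterior: Beta(38, 17)

Observing 37 successes and 16 failures updates Beta(1, 1) by adding the success and failure counts to the two shape parameters: α = 1+37 = 38, β = 1+16 = 17.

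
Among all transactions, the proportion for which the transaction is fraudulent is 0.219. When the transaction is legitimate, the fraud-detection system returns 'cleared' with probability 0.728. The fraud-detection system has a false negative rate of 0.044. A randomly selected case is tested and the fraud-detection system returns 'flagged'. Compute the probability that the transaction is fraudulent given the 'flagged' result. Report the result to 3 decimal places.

Write H for 'the transaction is fraudulent'. Prior odds H:¬H = 0.219/0.781 = 0.28041. For the 'flagged' outcome, the likelihood ratio is 0.956/0.272 = 3.5147.
Posterior odds = 0.28041 × 3.5147 = 0.98556, so P(H|E) = 0.98556/(1+0.98556) = 0.496.

P(H | E) ≈ 0.496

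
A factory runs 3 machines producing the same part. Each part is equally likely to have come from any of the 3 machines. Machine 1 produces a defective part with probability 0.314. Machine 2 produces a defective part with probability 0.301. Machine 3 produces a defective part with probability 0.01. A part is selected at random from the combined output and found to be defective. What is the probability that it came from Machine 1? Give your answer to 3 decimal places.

Tabulate prior·likelihood by source: [1] prior 0.333333, lik 0.314, product 0.1047; [2] prior 0.333333, lik 0.301, product 0.1003; [3] prior 0.333333, lik 0.01, product 0.003333.
Normalizing constant = 0.20833; the posterior for Machine 1 is its product over the sum, 0.1047/0.20833 = 0.502.

Posterior probability ≈ 0.502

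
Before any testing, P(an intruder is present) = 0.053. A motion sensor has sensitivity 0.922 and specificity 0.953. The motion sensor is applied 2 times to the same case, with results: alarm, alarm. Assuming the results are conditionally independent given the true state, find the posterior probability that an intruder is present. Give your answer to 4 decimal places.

Let H be the event that an intruder is present; start with P(H) = 0.053. P('alarm'|H) = 0.922, P('alarm'|¬H) = 0.047.
Update on result 1 ('alarm'): P(H) ← 0.922·0.0530 / (0.922·0.0530 + 0.047·0.9470) = 0.048866/0.093375 = 0.5233.
Update on result 2 ('alarm'): P(H) ← 0.922·0.5233 / (0.922·0.5233 + 0.047·0.4767) = 0.48251/0.50491 = 0.9556.

Posterior P(H) ≈ 0.9556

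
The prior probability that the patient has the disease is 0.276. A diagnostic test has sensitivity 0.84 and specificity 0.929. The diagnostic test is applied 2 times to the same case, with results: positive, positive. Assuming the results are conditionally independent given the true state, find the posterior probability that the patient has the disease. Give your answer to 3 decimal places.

With H the event that the patient has the disease, the joint likelihood of the observed sequence is P(data|H) = 0.84·0.84 = 0.70560 and P(data|¬H) = 0.071·0.071 = 0.0050410.
Bayes: P(H|data) = 0.276·0.70560 / (0.276·0.70560 + 0.724·0.0050410) = 0.19475/0.19840 = 0.9816.

Posterior P(H) ≈ 0.982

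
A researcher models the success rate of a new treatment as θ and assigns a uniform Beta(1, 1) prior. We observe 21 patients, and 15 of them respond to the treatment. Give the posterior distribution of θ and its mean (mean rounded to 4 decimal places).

Posterior: Beta(16, 7); mean ≈ 0.6957

Observing 15 successes and 6 failures updates Beta(1, 1) by adding the success and failure counts to the two shape parameters: α = 1+15 = 16, β = 1+6 = 7.
Posterior mean = α/(α+β) = 16/23 = 0.6957.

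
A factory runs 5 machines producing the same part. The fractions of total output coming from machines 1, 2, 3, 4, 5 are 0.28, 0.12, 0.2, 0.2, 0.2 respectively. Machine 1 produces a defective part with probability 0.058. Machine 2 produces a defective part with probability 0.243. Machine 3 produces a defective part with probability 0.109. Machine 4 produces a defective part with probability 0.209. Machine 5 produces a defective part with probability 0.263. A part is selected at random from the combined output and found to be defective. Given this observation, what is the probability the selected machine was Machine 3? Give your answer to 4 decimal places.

Posterior probability ≈ 0.1349

P(defective|M1) = 0.058; P(defective|M2) = 0.243; P(defective|M3) = 0.109; P(defective|M4) = 0.209; P(defective|M5) = 0.263.
Prior × likelihood for each source: 0.28·0.058=0.01624, 0.12·0.243=0.02916, 0.2·0.109=0.02180, 0.2·0.209=0.04180, 0.2·0.263=0.05260. Summing gives P(defective) = 0.16160.
P(Machine 3 | defective) = 0.02180 / 0.16160 = 0.1349.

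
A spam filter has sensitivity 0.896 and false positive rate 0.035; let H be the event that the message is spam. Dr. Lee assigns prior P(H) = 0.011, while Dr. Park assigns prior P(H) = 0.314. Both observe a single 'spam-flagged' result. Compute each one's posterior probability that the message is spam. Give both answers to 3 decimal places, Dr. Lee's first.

Dr. Lee: 0.222; Dr. Park: 0.921

P('+'|H) = 0.896, P('+'|¬H) = 0.035.
Dr. Lee: numerator 0.896·0.011 = 0.0098560; evidence = 0.0098560+0.035·0.989 = 0.044471; posterior = 0.222.
Dr. Park: numerator 0.896·0.314 = 0.28134; evidence = 0.28134+0.035·0.686 = 0.30535; posterior = 0.921.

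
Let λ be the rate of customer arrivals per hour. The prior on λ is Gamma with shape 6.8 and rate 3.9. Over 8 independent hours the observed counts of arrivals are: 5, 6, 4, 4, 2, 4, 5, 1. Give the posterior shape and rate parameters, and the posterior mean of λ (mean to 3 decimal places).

The Poisson likelihood adds the total count to the shape and the number of exposure periods to the rate. Here ∑xᵢ = 31 and n = 8, so shape 6.8→37.8 and rate 3.9→11.9.
Posterior mean = shape/rate = 37.8/11.9 = 3.176.

Posterior: Gamma(shape=37.8, rate=11.9); mean ≈ 3.176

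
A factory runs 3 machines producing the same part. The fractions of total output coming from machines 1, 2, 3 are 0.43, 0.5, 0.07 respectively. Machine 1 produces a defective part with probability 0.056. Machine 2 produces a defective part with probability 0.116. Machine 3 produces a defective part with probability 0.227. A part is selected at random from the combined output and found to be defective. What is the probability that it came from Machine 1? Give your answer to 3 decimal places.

Tabulate prior·likelihood by source: [1] prior 0.43, lik 0.056, product 0.02408; [2] prior 0.5, lik 0.116, product 0.05800; [3] prior 0.07, lik 0.227, product 0.01589.
Normalizing constant = 0.097970; the posterior for Machine 1 is its product over the sum, 0.02408/0.097970 = 0.246.

Posterior probability ≈ 0.246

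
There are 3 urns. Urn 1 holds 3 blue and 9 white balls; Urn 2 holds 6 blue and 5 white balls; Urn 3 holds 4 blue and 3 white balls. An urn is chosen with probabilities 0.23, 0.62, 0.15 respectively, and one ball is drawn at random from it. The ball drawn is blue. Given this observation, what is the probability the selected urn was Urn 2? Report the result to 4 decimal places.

Posterior probability ≈ 0.7025

Tabulate prior·likelihood by source: [1] prior 0.23, lik 0.25, product 0.05750; [2] prior 0.62, lik 0.5455, product 0.3382; [3] prior 0.15, lik 0.5714, product 0.08571.
Normalizing constant = 0.48140; the posterior for Urn 2 is its product over the sum, 0.3382/0.48140 = 0.7025.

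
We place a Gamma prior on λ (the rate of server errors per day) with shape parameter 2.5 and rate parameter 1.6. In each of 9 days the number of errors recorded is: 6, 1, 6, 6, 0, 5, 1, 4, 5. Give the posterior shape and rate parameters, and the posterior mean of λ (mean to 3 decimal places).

Posterior: Gamma(shape=36.5, rate=10.6); mean ≈ 3.443

Total count ∑xᵢ = 34 over n = 9 days.
Gamma is conjugate to the Poisson likelihood: posterior is Gamma(shape = 2.5+34 = 36.5, rate = 1.6+9 = 10.6).
E[λ | data] = 36.5/10.6 = 3.443.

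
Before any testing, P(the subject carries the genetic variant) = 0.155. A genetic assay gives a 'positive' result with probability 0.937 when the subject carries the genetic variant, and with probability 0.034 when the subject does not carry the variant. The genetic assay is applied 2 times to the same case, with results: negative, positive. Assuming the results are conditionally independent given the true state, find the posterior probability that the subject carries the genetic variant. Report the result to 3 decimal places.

Let H be the event that the subject carries the genetic variant; start with P(H) = 0.155. P('positive'|H) = 0.937, P('positive'|¬H) = 0.034.
Update on result 1 ('negative'): P(H) ← 0.063·0.1550 / (0.063·0.1550 + 0.966·0.8450) = 0.0097650/0.82603 = 0.0118.
Update on result 2 ('positive'): P(H) ← 0.937·0.0118 / (0.937·0.0118 + 0.034·0.9882) = 0.011077/0.044675 = 0.2479.

Posterior P(H) ≈ 0.248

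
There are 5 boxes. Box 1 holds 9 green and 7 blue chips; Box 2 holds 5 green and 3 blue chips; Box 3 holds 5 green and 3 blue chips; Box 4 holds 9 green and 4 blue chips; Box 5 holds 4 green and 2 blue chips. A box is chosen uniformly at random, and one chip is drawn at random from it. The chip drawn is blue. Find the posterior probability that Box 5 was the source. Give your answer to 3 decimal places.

Posterior probability ≈ 0.182

Tabulate prior·likelihood by source: [1] prior 0.2, lik 0.4375, product 0.08750; [2] prior 0.2, lik 0.375, product 0.07500; [3] prior 0.2, lik 0.375, product 0.07500; [4] prior 0.2, lik 0.3077, product 0.06154; [5] prior 0.2, lik 0.3333, product 0.06667.
Normalizing constant = 0.36571; the posterior for Box 5 is its product over the sum, 0.06667/0.36571 = 0.182.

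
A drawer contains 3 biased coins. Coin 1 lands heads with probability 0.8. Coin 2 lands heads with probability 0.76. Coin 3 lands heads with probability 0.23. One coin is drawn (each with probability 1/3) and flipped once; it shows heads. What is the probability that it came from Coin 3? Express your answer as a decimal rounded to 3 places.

Posterior probability ≈ 0.128

Tabulate prior·likelihood by source: [1] prior 0.333333, lik 0.8, product 0.2667; [2] prior 0.333333, lik 0.76, product 0.2533; [3] prior 0.333333, lik 0.23, product 0.07667.
Normalizing constant = 0.59667; the posterior for Coin 3 is its product over the sum, 0.07667/0.59667 = 0.128.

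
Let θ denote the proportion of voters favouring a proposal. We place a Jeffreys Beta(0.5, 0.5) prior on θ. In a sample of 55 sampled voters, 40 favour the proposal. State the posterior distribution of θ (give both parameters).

Observing 40 successes and 15 failures updates Beta(0.5, 0.5) by adding the success and failure counts to the two shape parameters: α = 0.5+40 = 40.5, β = 0.5+15 = 15.5.

Posterior: Beta(40.5, 15.5)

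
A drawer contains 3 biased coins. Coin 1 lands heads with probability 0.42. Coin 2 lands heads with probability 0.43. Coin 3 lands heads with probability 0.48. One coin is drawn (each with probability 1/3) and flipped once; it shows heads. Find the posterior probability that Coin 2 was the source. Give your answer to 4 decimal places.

P(heads|C1) = 0.42; P(heads|C2) = 0.43; P(heads|C3) = 0.48.
Prior × likelihood for each source: 0.333333·0.42=0.1400, 0.333333·0.43=0.1433, 0.333333·0.48=0.1600. Summing gives P(heads) = 0.44333.
P(Coin 2 | heads) = 0.1433 / 0.44333 = 0.3233.

Posterior probability ≈ 0.3233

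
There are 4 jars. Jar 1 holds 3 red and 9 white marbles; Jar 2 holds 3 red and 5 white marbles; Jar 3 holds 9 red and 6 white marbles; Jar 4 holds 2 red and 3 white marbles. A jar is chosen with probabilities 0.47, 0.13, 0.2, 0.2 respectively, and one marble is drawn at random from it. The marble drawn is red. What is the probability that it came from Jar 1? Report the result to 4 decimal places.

Posterior probability ≈ 0.3208

P(red|Jar 1) = 0.25; P(red|Jar 2) = 0.375; P(red|Jar 3) = 0.6; P(red|Jar 4) = 0.4.
Prior × likelihood for each source: 0.47·0.25=0.1175, 0.13·0.375=0.04875, 0.2·0.6=0.1200, 0.2·0.4=0.08000. Summing gives P(red) = 0.36625.
P(Jar 1 | red) = 0.1175 / 0.36625 = 0.3208.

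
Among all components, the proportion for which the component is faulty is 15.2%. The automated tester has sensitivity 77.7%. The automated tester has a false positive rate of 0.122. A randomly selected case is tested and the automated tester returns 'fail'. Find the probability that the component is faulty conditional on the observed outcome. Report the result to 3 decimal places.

P(H | E) ≈ 0.533

Write H for 'the component is faulty'. Prior odds H:¬H = 0.152/0.848 = 0.17925. For the 'fail' outcome, the likelihood ratio is 0.777/0.122 = 6.3689.
Posterior odds = 0.17925 × 6.3689 = 1.1416, so P(H|E) = 1.1416/(1+1.1416) = 0.533.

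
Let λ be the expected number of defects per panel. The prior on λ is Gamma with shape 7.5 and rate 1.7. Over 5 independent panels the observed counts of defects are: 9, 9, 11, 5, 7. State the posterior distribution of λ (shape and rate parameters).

Total count ∑xᵢ = 41 over n = 5 panels.
Gamma is conjugate to the Poisson likelihood: posterior is Gamma(shape = 7.5+41 = 48.5, rate = 1.7+5 = 6.7).

Posterior: Gamma(shape=48.5, rate=6.7)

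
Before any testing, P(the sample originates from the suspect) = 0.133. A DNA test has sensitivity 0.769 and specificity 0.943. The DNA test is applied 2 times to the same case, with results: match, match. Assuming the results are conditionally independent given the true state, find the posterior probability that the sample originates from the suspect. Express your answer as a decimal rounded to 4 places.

Posterior P(H) ≈ 0.9654

With H the event that the sample originates from the suspect, the joint likelihood of the observed sequence is P(data|H) = 0.769·0.769 = 0.59136 and P(data|¬H) = 0.057·0.057 = 0.0032490.
Bayes: P(H|data) = 0.133·0.59136 / (0.133·0.59136 + 0.867·0.0032490) = 0.078651/0.081468 = 0.9654.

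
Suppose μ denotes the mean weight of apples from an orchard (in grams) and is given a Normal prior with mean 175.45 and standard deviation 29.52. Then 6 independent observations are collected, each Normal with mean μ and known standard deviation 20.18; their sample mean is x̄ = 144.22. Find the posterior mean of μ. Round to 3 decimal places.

Prior precision 1/τ₀² = 1/29.52² = 0.00114754; data precision n/σ² = 6/20.18² = 0.0147336.
Posterior precision = 0.00114754 + 0.0147336 = 0.0158811.
Posterior mean = (0.00114754·175.45 + 0.0147336·144.22) / 0.0158811 = 146.477.

Posterior mean ≈ 146.477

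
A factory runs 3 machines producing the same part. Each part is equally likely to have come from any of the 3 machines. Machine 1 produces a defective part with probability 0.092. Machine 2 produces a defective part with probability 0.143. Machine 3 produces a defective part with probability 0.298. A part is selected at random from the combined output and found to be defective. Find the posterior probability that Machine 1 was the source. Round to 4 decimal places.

Posterior probability ≈ 0.1726

P(defective|M1) = 0.092; P(defective|M2) = 0.143; P(defective|M3) = 0.298.
Prior × likelihood for each source: 0.333333·0.092=0.03067, 0.333333·0.143=0.04767, 0.333333·0.298=0.09933. Summing gives P(defective) = 0.17767.
P(Machine 1 | defective) = 0.03067 / 0.17767 = 0.1726.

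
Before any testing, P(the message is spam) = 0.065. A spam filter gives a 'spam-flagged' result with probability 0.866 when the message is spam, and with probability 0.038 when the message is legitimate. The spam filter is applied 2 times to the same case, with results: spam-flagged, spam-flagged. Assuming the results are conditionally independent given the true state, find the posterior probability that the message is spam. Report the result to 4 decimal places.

Posterior P(H) ≈ 0.9730

With H the event that the message is spam, the joint likelihood of the observed sequence is P(data|H) = 0.866·0.866 = 0.74996 and P(data|¬H) = 0.038·0.038 = 0.0014440.
Bayes: P(H|data) = 0.065·0.74996 / (0.065·0.74996 + 0.935·0.0014440) = 0.048747/0.050097 = 0.9730.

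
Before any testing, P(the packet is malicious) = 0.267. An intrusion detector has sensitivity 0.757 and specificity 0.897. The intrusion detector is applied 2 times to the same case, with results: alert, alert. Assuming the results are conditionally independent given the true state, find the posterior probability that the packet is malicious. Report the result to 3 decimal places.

With H the event that the packet is malicious, the joint likelihood of the observed sequence is P(data|H) = 0.757·0.757 = 0.57305 and P(data|¬H) = 0.103·0.103 = 0.010609.
Bayes: P(H|data) = 0.267·0.57305 / (0.267·0.57305 + 0.733·0.010609) = 0.15300/0.16078 = 0.9516.

Posterior P(H) ≈ 0.952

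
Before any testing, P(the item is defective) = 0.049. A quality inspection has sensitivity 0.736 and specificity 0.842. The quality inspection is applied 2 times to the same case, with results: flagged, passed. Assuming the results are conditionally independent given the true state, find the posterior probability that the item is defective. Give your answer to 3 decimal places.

With H the event that the item is defective, the joint likelihood of the observed sequence is P(data|H) = 0.736·0.264 = 0.19430 and P(data|¬H) = 0.158·0.842 = 0.13304.
Bayes: P(H|data) = 0.049·0.19430 / (0.049·0.19430 + 0.951·0.13304) = 0.0095209/0.13604 = 0.0700.

Posterior P(H) ≈ 0.070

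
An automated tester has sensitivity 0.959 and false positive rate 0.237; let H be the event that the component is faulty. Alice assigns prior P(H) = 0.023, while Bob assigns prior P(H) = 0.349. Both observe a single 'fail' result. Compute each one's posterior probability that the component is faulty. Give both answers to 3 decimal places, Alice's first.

P('+'|H) = 0.959, P('+'|¬H) = 0.237.
Alice: numerator 0.959·0.023 = 0.022057; evidence = 0.022057+0.237·0.977 = 0.25361; posterior = 0.087.
Bob: numerator 0.959·0.349 = 0.33469; evidence = 0.33469+0.237·0.651 = 0.48898; posterior = 0.684.

Alice: 0.087; Bob: 0.684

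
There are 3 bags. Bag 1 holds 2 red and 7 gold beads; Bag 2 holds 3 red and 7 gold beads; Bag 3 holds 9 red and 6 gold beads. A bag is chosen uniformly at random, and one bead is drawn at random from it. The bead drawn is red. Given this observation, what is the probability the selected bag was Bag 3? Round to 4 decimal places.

Posterior probability ≈ 0.5347

Tabulate prior·likelihood by source: [1] prior 0.333333, lik 0.2222, product 0.07407; [2] prior 0.333333, lik 0.3, product 0.1000; [3] prior 0.333333, lik 0.6, product 0.2000.
Normalizing constant = 0.37407; the posterior for Bag 3 is its product over the sum, 0.2000/0.37407 = 0.5347.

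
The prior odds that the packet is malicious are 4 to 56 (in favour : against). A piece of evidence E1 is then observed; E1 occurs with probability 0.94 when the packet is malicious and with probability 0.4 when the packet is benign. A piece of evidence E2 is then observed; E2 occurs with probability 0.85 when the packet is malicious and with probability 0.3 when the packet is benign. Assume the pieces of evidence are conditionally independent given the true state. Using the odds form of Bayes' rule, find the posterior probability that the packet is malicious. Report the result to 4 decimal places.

Posterior probability ≈ 0.3223

Prior odds = 4/56 = 0.071429.
Likelihood ratio for E1 = 0.94/0.4 = 2.3500.
Likelihood ratio for E2 = 0.85/0.3 = 2.8333.
Posterior odds = prior odds × LR₁ × LR₂ = 0.47560.
Posterior probability = odds/(1+odds) = 0.47560/1.4756 = 0.3223.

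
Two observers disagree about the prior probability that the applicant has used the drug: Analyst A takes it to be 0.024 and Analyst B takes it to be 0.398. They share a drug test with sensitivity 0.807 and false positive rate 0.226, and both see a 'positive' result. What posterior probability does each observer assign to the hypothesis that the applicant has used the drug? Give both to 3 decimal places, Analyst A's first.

P('+'|H) = 0.807, P('+'|¬H) = 0.226.
Analyst A: numerator 0.807·0.024 = 0.019368; evidence = 0.019368+0.226·0.976 = 0.23994; posterior = 0.081.
Analyst B: numerator 0.807·0.398 = 0.32119; evidence = 0.32119+0.226·0.602 = 0.45724; posterior = 0.702.

Analyst A: 0.081; Analyst B: 0.702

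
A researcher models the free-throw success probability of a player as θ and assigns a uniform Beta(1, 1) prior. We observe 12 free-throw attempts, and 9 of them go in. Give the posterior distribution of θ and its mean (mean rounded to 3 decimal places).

The binomial likelihood is conjugate to the Beta prior: with 9 successes and 3 failures, the posterior is Beta(1+9, 1+3) = Beta(10, 4).
Posterior mean = α/(α+β) = 10/14 = 0.714.

Posterior: Beta(10, 4); mean ≈ 0.714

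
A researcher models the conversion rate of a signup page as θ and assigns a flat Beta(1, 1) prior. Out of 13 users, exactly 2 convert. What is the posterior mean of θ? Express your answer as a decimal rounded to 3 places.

Observing 2 successes and 11 failures updates Beta(1, 1) by adding the success and failure counts to the two shape parameters: α = 1+2 = 3, β = 1+11 = 12.
Posterior mean = α/(α+β) = 3/15 = 0.200.

Posterior mean ≈ 0.200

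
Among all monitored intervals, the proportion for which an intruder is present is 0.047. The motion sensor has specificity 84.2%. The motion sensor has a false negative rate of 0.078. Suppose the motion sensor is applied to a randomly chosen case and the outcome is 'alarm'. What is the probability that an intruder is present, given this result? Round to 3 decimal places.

P(H | E) ≈ 0.223

Let H be the event that an intruder is present. P(H) = 0.047, so P(¬H) = 0.953. With E the 'alarm' result, P(E|H) = 0.922 and P(E|¬H) = 0.158.
P(E) = 0.922·0.047 + 0.158·0.953 = 0.043334 + 0.15057 = 0.19391.
By Bayes' theorem, P(H|E) = 0.043334 / 0.19391 = 0.223.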